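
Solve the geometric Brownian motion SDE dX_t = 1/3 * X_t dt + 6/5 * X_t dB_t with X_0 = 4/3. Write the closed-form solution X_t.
X_t = 4/3 * exp((-29/75) * t + (6/5) * B_t)

For GBM dX = mu X dt + sigma X dB with X_0 = x_0, apply Itô to Y = log X: dY = (mu - sigma^2/2) dt + sigma dB, so Y_t = log(x_0) + (mu - sigma^2/2) t + sigma B_t and hence X_t = x_0 * exp((mu - sigma^2/2) t + sigma B_t).
With mu = 1/3, sigma = 6/5, x_0 = 4/3, this gives:
  X_t = 4/3 * exp((-29/75) * t + (6/5) * B_t).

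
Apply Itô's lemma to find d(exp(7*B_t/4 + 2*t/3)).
d(exp(7*B_t/4 + 2*t/3)) = (211*exp(7*B_t/4 + 2*t/3)/96) dt + (7*exp(7*B_t/4 + 2*t/3)/4) dB_t

Itô's formula for f(t, x): d f(t, B_t) = (f_t + (1/2) f_xx) dt + f_x dB_t. Compute partials of f(t, x) = exp(2*t/3 + 7*x/4):
  f_t(t,x)  = 2*exp(2*t/3 + 7*x/4)/3
  f_x(t,x)  = 7*exp(2*t/3 + 7*x/4)/4
  f_xx(t,x) = 49*exp(2*t/3 + 7*x/4)/16
Assemble drift = f_t + (1/2) f_xx = 211*exp(2*t/3 + 7*x/4)/96 and diffusion = f_x = 7*exp(2*t/3 + 7*x/4)/4. Substituting x = B_t:
  d(exp(7*B_t/4 + 2*t/3)) = (211*exp(7*B_t/4 + 2*t/3)/96) dt + (7*exp(7*B_t/4 + 2*t/3)/4) dB_t.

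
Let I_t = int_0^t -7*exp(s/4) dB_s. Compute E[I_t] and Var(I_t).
E[I_t] = 0; Var(I_t) = 98*exp(t/2) - 98

The Itô integral of a deterministic integrand f(s) has mean 0 because each increment f(s) * (B_{s+ds} - B_s) has mean 0. By the Itô isometry:
  Var( int_0^t f(s) dB_s ) = E[ (int_0^t f(s) dB_s)^2 ] = int_0^t f(s)^2 ds.
Here f(s) = -7*exp(s/4), so f(s)^2 = 49*exp(s/2). Integrate:
  int_0^t (49*exp(s/2)) ds = 98*exp(t/2) - 98.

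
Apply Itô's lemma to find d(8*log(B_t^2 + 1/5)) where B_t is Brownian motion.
d(8*log(B_t^2 + 1/5)) = (40*(1 - 5*B_t^2)/(5*B_t^2 + 1)^2) dt + (80*B_t/(5*B_t^2 + 1)) dB_t

Itô's formula for f(B_t) gives d f(B_t) = f'(B_t) dB_t + (1/2) f''(B_t) dt. Compute derivatives of f(x) = 8*log(x^2 + 1/5):
  f'(x)  = 80*x/(5*x^2 + 1)
  f''(x) = 80*(1 - 5*x^2)/(5*x^2 + 1)^2
Substitute x = B_t and multiply the f'' term by 1/2:
  drift     = (1/2) * (80*(1 - 5*x^2)/(5*x^2 + 1)^2) evaluated at B_t = 40*(1 - 5*B_t^2)/(5*B_t^2 + 1)^2
  diffusion = (80*x/(5*x^2 + 1)) evaluated at B_t = 80*B_t/(5*B_t^2 + 1)
Therefore d(8*log(B_t^2 + 1/5)) = (40*(1 - 5*B_t^2)/(5*B_t^2 + 1)^2) dt + (80*B_t/(5*B_t^2 + 1)) dB_t.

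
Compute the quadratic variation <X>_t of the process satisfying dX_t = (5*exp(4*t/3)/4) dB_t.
<X>_t = 75*exp(8*t/3)/128 - 75/128

For an Itô process dX_t = a(t) dt + b(t) dB_t, the quadratic variation is <X>_t = int_0^t b(s)^2 ds (the drift term does not contribute). Here b(s) = 5*exp(4*s/3)/4, so
  b(s)^2 = 25*exp(8*s/3)/16.
Integrating from 0 to t:
  <X>_t = int_0^t (25*exp(8*s/3)/16) ds = 75*exp(8*t/3)/128 - 75/128.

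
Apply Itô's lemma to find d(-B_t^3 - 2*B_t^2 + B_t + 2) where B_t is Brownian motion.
d(-B_t^3 - 2*B_t^2 + B_t + 2) = (-3*B_t - 2) dt + (-3*B_t^2 - 4*B_t + 1) dB_t

Itô's formula for f(B_t) gives d f(B_t) = f'(B_t) dB_t + (1/2) f''(B_t) dt. Compute derivatives of f(x) = -x^3 - 2*x^2 + x + 2:
  f'(x)  = -3*x^2 - 4*x + 1
  f''(x) = -6*x - 4
Substitute x = B_t and multiply the f'' term by 1/2:
  drift     = (1/2) * (-6*x - 4) evaluated at B_t = -3*B_t - 2
  diffusion = (-3*x^2 - 4*x + 1) evaluated at B_t = -3*B_t^2 - 4*B_t + 1
Therefore d(-B_t^3 - 2*B_t^2 + B_t + 2) = (-3*B_t - 2) dt + (-3*B_t^2 - 4*B_t + 1) dB_t.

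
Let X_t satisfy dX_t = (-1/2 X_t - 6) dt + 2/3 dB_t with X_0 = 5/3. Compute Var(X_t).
Var(X_t) = 4/9 - 4*exp(-t)/9

The variance V(t) = Var(X_t) satisfies V'(t) = 2 a V(t) + c^2 with V(0) = 0 (drift coefficient is linear in X, diffusion is constant). With a = -1/2, c = 2/3, the solution is
  V(t) = (c^2 / (2 a)) * (exp(2 a t) - 1)
       = ((2/3)^2 / (2*(-1/2))) * (exp((-1) t) - 1)
       = 4/9 - 4*exp(-t)/9.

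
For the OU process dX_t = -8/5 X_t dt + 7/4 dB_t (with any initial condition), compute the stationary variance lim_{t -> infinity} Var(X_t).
lim Var(X_t) = 245/256

The OU SDE dX = -theta X dt + sigma dB admits the integrating factor exp(theta t): d(exp(theta t) X_t) = sigma exp(theta t) dB_t. Integrating from 0 to t gives X_t = x_0 * exp(-theta t) + sigma * int_0^t exp(-theta (t-s)) dB_s for any initial x_0. The Itô integral has variance (by the Itô isometry) sigma^2 * int_0^t exp(-2 theta (t - s)) ds = sigma^2 * (1 - exp(-2 theta t)) / (2 theta), independent of x_0.
With theta = 8/5, sigma = 7/4:
  Var(X_t) = (7/4)^2 * (1 - exp(-2*8/5 t)) / (2 * 8/5) = 245/256 - 245*exp(-16*t/5)/256.
As t -> infinity, exp(-2*8/5 t) -> 0, so the stationary variance is sigma^2 / (2 theta) = 245/256.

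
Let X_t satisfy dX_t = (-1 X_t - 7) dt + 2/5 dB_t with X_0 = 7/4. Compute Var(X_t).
Var(X_t) = 2/25 - 2*exp(-2*t)/25

The variance V(t) = Var(X_t) satisfies V'(t) = 2 a V(t) + c^2 with V(0) = 0 (drift coefficient is linear in X, diffusion is constant). With a = -1, c = 2/5, the solution is
  V(t) = (c^2 / (2 a)) * (exp(2 a t) - 1)
       = ((2/5)^2 / (2*(-1))) * (exp((-2) t) - 1)
       = 2/25 - 2*exp(-2*t)/25.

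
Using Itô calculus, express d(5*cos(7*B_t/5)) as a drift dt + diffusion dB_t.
d(5*cos(7*B_t/5)) = (-49*cos(7*B_t/5)/10) dt + (-7*sin(7*B_t/5)) dB_t

Itô's formula for f(B_t) gives d f(B_t) = f'(B_t) dB_t + (1/2) f''(B_t) dt. Compute derivatives of f(x) = 5*cos(7*x/5):
  f'(x)  = -7*sin(7*x/5)
  f''(x) = -49*cos(7*x/5)/5
Substitute x = B_t and multiply the f'' term by 1/2:
  drift     = (1/2) * (-49*cos(7*x/5)/5) evaluated at B_t = -49*cos(7*B_t/5)/10
  diffusion = (-7*sin(7*x/5)) evaluated at B_t = -7*sin(7*B_t/5)
Therefore d(5*cos(7*B_t/5)) = (-49*cos(7*B_t/5)/10) dt + (-7*sin(7*B_t/5)) dB_t.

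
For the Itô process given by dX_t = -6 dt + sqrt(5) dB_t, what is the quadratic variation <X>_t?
<X>_t = 5*t

For an Itô process dX_t = a(t) dt + b(t) dB_t, the quadratic variation is <X>_t = int_0^t b(s)^2 ds (the drift term does not contribute). Here b(s) = sqrt(5), so
  b(s)^2 = 5.
Integrating from 0 to t:
  <X>_t = int_0^t (5) ds = 5*t.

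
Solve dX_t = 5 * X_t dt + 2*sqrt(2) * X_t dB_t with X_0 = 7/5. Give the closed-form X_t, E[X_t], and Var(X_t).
X_t = 7/5 * exp((1) t + (2*sqrt(2)) B_t); E[X_t] = 7*exp(5*t)/5; Var(X_t) = 49*(exp(8*t) - 1)*exp(10*t)/25

For GBM dX = mu X dt + sigma X dB with X_0 = x_0, apply Itô to Y = log X: dY = (mu - sigma^2/2) dt + sigma dB, so Y_t = log(x_0) + (mu - sigma^2/2) t + sigma B_t and hence X_t = x_0 * exp((mu - sigma^2/2) t + sigma B_t).
With mu = 5, sigma = 2*sqrt(2), x_0 = 7/5, this gives:
  X_t = 7/5 * exp((1) * t + (2*sqrt(2)) * B_t).
Since sigma*B_t ~ Normal(0, sigma^2 t), E[exp(sigma*B_t)] = exp(sigma^2 t / 2); so E[X_t] = x_0 * exp((mu - sigma^2/2) t) * exp(sigma^2 t / 2) = x_0 * exp(mu t) = 7*exp(5*t)/5.
Var(X_t) = E[X_t^2] - (E[X_t])^2 = x_0^2 * exp(2 mu t) * (exp(sigma^2 t) - 1) = 49*(exp(8*t) - 1)*exp(10*t)/25.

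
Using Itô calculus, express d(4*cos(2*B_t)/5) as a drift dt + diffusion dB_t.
d(4*cos(2*B_t)/5) = (-8*cos(2*B_t)/5) dt + (-8*sin(2*B_t)/5) dB_t

Itô's formula for f(B_t) gives d f(B_t) = f'(B_t) dB_t + (1/2) f''(B_t) dt. Compute derivatives of f(x) = 4*cos(2*x)/5:
  f'(x)  = -8*sin(2*x)/5
  f''(x) = -16*cos(2*x)/5
Substitute x = B_t and multiply the f'' term by 1/2:
  drift     = (1/2) * (-16*cos(2*x)/5) evaluated at B_t = -8*cos(2*B_t)/5
  diffusion = (-8*sin(2*x)/5) evaluated at B_t = -8*sin(2*B_t)/5
Therefore d(4*cos(2*B_t)/5) = (-8*cos(2*B_t)/5) dt + (-8*sin(2*B_t)/5) dB_t.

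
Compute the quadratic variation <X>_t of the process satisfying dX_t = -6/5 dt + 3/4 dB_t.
<X>_t = 9*t/16

For an Itô process dX_t = a(t) dt + b(t) dB_t, the quadratic variation is <X>_t = int_0^t b(s)^2 ds (the drift term does not contribute). Here b(s) = 3/4, so
  b(s)^2 = 9/16.
Integrating from 0 to t:
  <X>_t = int_0^t (9/16) ds = 9*t/16.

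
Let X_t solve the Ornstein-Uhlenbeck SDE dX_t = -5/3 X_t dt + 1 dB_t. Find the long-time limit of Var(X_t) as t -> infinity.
lim Var(X_t) = 3/10

The OU SDE dX = -theta X dt + sigma dB admits the integrating factor exp(theta t): d(exp(theta t) X_t) = sigma exp(theta t) dB_t. Integrating from 0 to t gives X_t = x_0 * exp(-theta t) + sigma * int_0^t exp(-theta (t-s)) dB_s for any initial x_0. The Itô integral has variance (by the Itô isometry) sigma^2 * int_0^t exp(-2 theta (t - s)) ds = sigma^2 * (1 - exp(-2 theta t)) / (2 theta), independent of x_0.
With theta = 5/3, sigma = 1:
  Var(X_t) = (1)^2 * (1 - exp(-2*5/3 t)) / (2 * 5/3) = 3/10 - 3*exp(-10*t/3)/10.
As t -> infinity, exp(-2*5/3 t) -> 0, so the stationary variance is sigma^2 / (2 theta) = 3/10.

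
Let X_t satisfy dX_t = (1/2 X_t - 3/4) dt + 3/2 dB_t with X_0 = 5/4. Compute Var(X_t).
Var(X_t) = 9*exp(t)/4 - 9/4

The variance V(t) = Var(X_t) satisfies V'(t) = 2 a V(t) + c^2 with V(0) = 0 (drift coefficient is linear in X, diffusion is constant). With a = 1/2, c = 3/2, the solution is
  V(t) = (c^2 / (2 a)) * (exp(2 a t) - 1)
       = ((3/2)^2 / (2*(1/2))) * (exp(1 t) - 1)
       = 9*exp(t)/4 - 9/4.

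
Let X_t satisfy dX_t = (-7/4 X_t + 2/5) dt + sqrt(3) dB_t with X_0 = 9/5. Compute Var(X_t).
Var(X_t) = 6/7 - 6*exp(-7*t/2)/7

The variance V(t) = Var(X_t) satisfies V'(t) = 2 a V(t) + c^2 with V(0) = 0 (drift coefficient is linear in X, diffusion is constant). With a = -7/4, c = sqrt(3), the solution is
  V(t) = (c^2 / (2 a)) * (exp(2 a t) - 1)
       = (sqrt(3)^2 / (2*(-7/4))) * (exp((-7/2) t) - 1)
       = 6/7 - 6*exp(-7*t/2)/7.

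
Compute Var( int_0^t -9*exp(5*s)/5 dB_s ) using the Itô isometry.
Var = 81*exp(10*t)/250 - 81/250

The Itô integral of a deterministic integrand f(s) has mean 0 because each increment f(s) * (B_{s+ds} - B_s) has mean 0. By the Itô isometry:
  Var( int_0^t f(s) dB_s ) = E[ (int_0^t f(s) dB_s)^2 ] = int_0^t f(s)^2 ds.
Here f(s) = -9*exp(5*s)/5, so f(s)^2 = 81*exp(10*s)/25. Integrate:
  int_0^t (81*exp(10*s)/25) ds = 81*exp(10*t)/250 - 81/250.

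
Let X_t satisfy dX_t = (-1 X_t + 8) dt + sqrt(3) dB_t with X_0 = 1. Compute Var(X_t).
Var(X_t) = 3/2 - 3*exp(-2*t)/2

The variance V(t) = Var(X_t) satisfies V'(t) = 2 a V(t) + c^2 with V(0) = 0 (drift coefficient is linear in X, diffusion is constant). With a = -1, c = sqrt(3), the solution is
  V(t) = (c^2 / (2 a)) * (exp(2 a t) - 1)
       = (sqrt(3)^2 / (2*(-1))) * (exp((-2) t) - 1)
       = 3/2 - 3*exp(-2*t)/2.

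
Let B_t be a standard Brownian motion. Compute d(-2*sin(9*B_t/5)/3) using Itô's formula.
d(-2*sin(9*B_t/5)/3) = (27*sin(9*B_t/5)/25) dt + (-6*cos(9*B_t/5)/5) dB_t

Itô's formula for f(B_t) gives d f(B_t) = f'(B_t) dB_t + (1/2) f''(B_t) dt. Compute derivatives of f(x) = -2*sin(9*x/5)/3:
  f'(x)  = -6*cos(9*x/5)/5
  f''(x) = 54*sin(9*x/5)/25
Substitute x = B_t and multiply the f'' term by 1/2:
  drift     = (1/2) * (54*sin(9*x/5)/25) evaluated at B_t = 27*sin(9*B_t/5)/25
  diffusion = (-6*cos(9*x/5)/5) evaluated at B_t = -6*cos(9*B_t/5)/5
Therefore d(-2*sin(9*B_t/5)/3) = (27*sin(9*B_t/5)/25) dt + (-6*cos(9*B_t/5)/5) dB_t.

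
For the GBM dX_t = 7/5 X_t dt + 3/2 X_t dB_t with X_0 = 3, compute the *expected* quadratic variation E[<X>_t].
E[<X>_t] = 405*exp(101*t/20)/101 - 405/101

<X>_t = int_0^t ((3/2) * X_s)^2 ds. Taking expectation inside the integral: E[<X>_t] = (3/2)^2 * int_0^t E[X_s^2] ds. For GBM, E[X_s^2] = x_0^2 * exp((2 mu + sigma^2) s). Integrating:
  E[<X>_t] = (3/2)^2 * 3^2 * (exp((2*(7/5) + (3/2)^2) t) - 1) / (2*(7/5) + (3/2)^2)
           = (3/2)^2 * 3^2 * (exp((101/20) t) - 1) / (101/20) = 405*exp(101*t/20)/101 - 405/101.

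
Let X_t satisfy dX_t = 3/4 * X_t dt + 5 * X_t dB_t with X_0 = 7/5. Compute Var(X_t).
Var(X_t) = 49*(exp(25*t) - 1)*exp(3*t/2)/25

For GBM dX = mu X dt + sigma X dB with X_0 = x_0, apply Itô to Y = log X: dY = (mu - sigma^2/2) dt + sigma dB, so Y_t = log(x_0) + (mu - sigma^2/2) t + sigma B_t and hence X_t = x_0 * exp((mu - sigma^2/2) t + sigma B_t).
With mu = 3/4, sigma = 5, x_0 = 7/5, this gives:
  X_t = 7/5 * exp((-47/4) * t + (5) * B_t).
Since sigma*B_t ~ Normal(0, sigma^2 t), E[exp(sigma*B_t)] = exp(sigma^2 t / 2); so E[X_t] = x_0 * exp((mu - sigma^2/2) t) * exp(sigma^2 t / 2) = x_0 * exp(mu t) = 7*exp(3*t/4)/5.
Var(X_t) = E[X_t^2] - (E[X_t])^2 = x_0^2 * exp(2 mu t) * (exp(sigma^2 t) - 1) = 49*(exp(25*t) - 1)*exp(3*t/2)/25.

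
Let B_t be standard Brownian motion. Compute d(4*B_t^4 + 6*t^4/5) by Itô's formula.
d(4*B_t^4 + 6*t^4/5) = (24*B_t^2 + 24*t^3/5) dt + (16*B_t^3) dB_t

Itô's formula for f(t, x): d f(t, B_t) = (f_t + (1/2) f_xx) dt + f_x dB_t. Compute partials of f(t, x) = 6*t^4/5 + 4*x^4:
  f_t(t,x)  = 24*t^3/5
  f_x(t,x)  = 16*x^3
  f_xx(t,x) = 48*x^2
Assemble drift = f_t + (1/2) f_xx = 24*t^3/5 + 24*x^2 and diffusion = f_x = 16*x^3. Substituting x = B_t:
  d(4*B_t^4 + 6*t^4/5) = (24*B_t^2 + 24*t^3/5) dt + (16*B_t^3) dB_t.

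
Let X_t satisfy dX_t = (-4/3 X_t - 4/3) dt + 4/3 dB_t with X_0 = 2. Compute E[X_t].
E[X_t] = -1 + 3*exp(-4*t/3)

Taking expectations and using E[dB_t] = 0, the mean m(t) = E[X_t] satisfies the ODE m'(t) = a m(t) + b with m(0) = x_0. With a = -4/3, b = -4/3, x_0 = 2, the solution is
  m(t) = x_0 * exp(a t) + (b/a) * (exp(a t) - 1)
       = 2 * exp((-4/3) t) + ((-4/3)/(-4/3)) * (exp((-4/3) t) - 1)
       = -1 + 3*exp(-4*t/3).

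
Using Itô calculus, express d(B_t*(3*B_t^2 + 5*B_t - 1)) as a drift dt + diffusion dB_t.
d(B_t*(3*B_t^2 + 5*B_t - 1)) = (9*B_t + 5) dt + (9*B_t^2 + 10*B_t - 1) dB_t

Itô's formula for f(B_t) gives d f(B_t) = f'(B_t) dB_t + (1/2) f''(B_t) dt. Compute derivatives of f(x) = x*(3*x^2 + 5*x - 1):
  f'(x)  = 9*x^2 + 10*x - 1
  f''(x) = 18*x + 10
Substitute x = B_t and multiply the f'' term by 1/2:
  drift     = (1/2) * (18*x + 10) evaluated at B_t = 9*B_t + 5
  diffusion = (9*x^2 + 10*x - 1) evaluated at B_t = 9*B_t^2 + 10*B_t - 1
Therefore d(B_t*(3*B_t^2 + 5*B_t - 1)) = (9*B_t + 5) dt + (9*B_t^2 + 10*B_t - 1) dB_t.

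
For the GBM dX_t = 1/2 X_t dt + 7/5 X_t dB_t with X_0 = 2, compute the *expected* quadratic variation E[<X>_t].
E[<X>_t] = 98*exp(74*t/25)/37 - 98/37

<X>_t = int_0^t ((7/5) * X_s)^2 ds. Taking expectation inside the integral: E[<X>_t] = (7/5)^2 * int_0^t E[X_s^2] ds. For GBM, E[X_s^2] = x_0^2 * exp((2 mu + sigma^2) s). Integrating:
  E[<X>_t] = (7/5)^2 * 2^2 * (exp((2*(1/2) + (7/5)^2) t) - 1) / (2*(1/2) + (7/5)^2)
           = (7/5)^2 * 2^2 * (exp((74/25) t) - 1) / (74/25) = 98*exp(74*t/25)/37 - 98/37.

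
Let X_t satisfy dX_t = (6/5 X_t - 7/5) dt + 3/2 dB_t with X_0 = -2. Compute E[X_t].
E[X_t] = 7/6 - 19*exp(6*t/5)/6

Taking expectations and using E[dB_t] = 0, the mean m(t) = E[X_t] satisfies the ODE m'(t) = a m(t) + b with m(0) = x_0. With a = 6/5, b = -7/5, x_0 = -2, the solution is
  m(t) = x_0 * exp(a t) + (b/a) * (exp(a t) - 1)
       = (-2) * exp((6/5) t) + ((-7/5)/(6/5)) * (exp((6/5) t) - 1)
       = 7/6 - 19*exp(6*t/5)/6.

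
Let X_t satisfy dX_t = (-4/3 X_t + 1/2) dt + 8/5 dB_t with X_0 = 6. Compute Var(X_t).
Var(X_t) = 24/25 - 24*exp(-8*t/3)/25

The variance V(t) = Var(X_t) satisfies V'(t) = 2 a V(t) + c^2 with V(0) = 0 (drift coefficient is linear in X, diffusion is constant). With a = -4/3, c = 8/5, the solution is
  V(t) = (c^2 / (2 a)) * (exp(2 a t) - 1)
       = ((8/5)^2 / (2*(-4/3))) * (exp((-8/3) t) - 1)
       = 24/25 - 24*exp(-8*t/3)/25.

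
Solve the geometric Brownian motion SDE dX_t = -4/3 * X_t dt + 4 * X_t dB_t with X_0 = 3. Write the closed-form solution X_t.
X_t = 3 * exp((-28/3) * t + (4) * B_t)

For GBM dX = mu X dt + sigma X dB with X_0 = x_0, apply Itô to Y = log X: dY = (mu - sigma^2/2) dt + sigma dB, so Y_t = log(x_0) + (mu - sigma^2/2) t + sigma B_t and hence X_t = x_0 * exp((mu - sigma^2/2) t + sigma B_t).
With mu = -4/3, sigma = 4, x_0 = 3, this gives:
  X_t = 3 * exp((-28/3) * t + (4) * B_t).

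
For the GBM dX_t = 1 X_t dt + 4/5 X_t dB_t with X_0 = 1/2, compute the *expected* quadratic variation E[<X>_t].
E[<X>_t] = 2*exp(66*t/25)/33 - 2/33

<X>_t = int_0^t ((4/5) * X_s)^2 ds. Taking expectation inside the integral: E[<X>_t] = (4/5)^2 * int_0^t E[X_s^2] ds. For GBM, E[X_s^2] = x_0^2 * exp((2 mu + sigma^2) s). Integrating:
  E[<X>_t] = (4/5)^2 * (1/2)^2 * (exp((2*1 + (4/5)^2) t) - 1) / (2*1 + (4/5)^2)
           = (4/5)^2 * (1/2)^2 * (exp((66/25) t) - 1) / (66/25) = 2*exp(66*t/25)/33 - 2/33.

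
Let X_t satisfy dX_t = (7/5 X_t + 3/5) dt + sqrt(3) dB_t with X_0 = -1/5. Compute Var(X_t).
Var(X_t) = 15*exp(14*t/5)/14 - 15/14

The variance V(t) = Var(X_t) satisfies V'(t) = 2 a V(t) + c^2 with V(0) = 0 (drift coefficient is linear in X, diffusion is constant). With a = 7/5, c = sqrt(3), the solution is
  V(t) = (c^2 / (2 a)) * (exp(2 a t) - 1)
       = (sqrt(3)^2 / (2*(7/5))) * (exp((14/5) t) - 1)
       = 15*exp(14*t/5)/14 - 15/14.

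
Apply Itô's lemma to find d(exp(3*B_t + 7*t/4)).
d(exp(3*B_t + 7*t/4)) = (25*exp(3*B_t + 7*t/4)/4) dt + (3*exp(3*B_t + 7*t/4)) dB_t

Itô's formula for f(t, x): d f(t, B_t) = (f_t + (1/2) f_xx) dt + f_x dB_t. Compute partials of f(t, x) = exp(7*t/4 + 3*x):
  f_t(t,x)  = 7*exp(7*t/4 + 3*x)/4
  f_x(t,x)  = 3*exp(7*t/4 + 3*x)
  f_xx(t,x) = 9*exp(7*t/4 + 3*x)
Assemble drift = f_t + (1/2) f_xx = 25*exp(7*t/4 + 3*x)/4 and diffusion = f_x = 3*exp(7*t/4 + 3*x). Substituting x = B_t:
  d(exp(3*B_t + 7*t/4)) = (25*exp(3*B_t + 7*t/4)/4) dt + (3*exp(3*B_t + 7*t/4)) dB_t.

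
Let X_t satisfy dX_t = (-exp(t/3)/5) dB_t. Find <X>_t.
<X>_t = 3*exp(2*t/3)/50 - 3/50

For an Itô process dX_t = a(t) dt + b(t) dB_t, the quadratic variation is <X>_t = int_0^t b(s)^2 ds (the drift term does not contribute). Here b(s) = -exp(s/3)/5, so
  b(s)^2 = exp(2*s/3)/25.
Integrating from 0 to t:
  <X>_t = int_0^t (exp(2*s/3)/25) ds = 3*exp(2*t/3)/50 - 3/50.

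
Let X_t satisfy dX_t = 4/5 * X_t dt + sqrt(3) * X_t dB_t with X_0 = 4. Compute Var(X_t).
Var(X_t) = 16*(exp(3*t) - 1)*exp(8*t/5)

For GBM dX = mu X dt + sigma X dB with X_0 = x_0, apply Itô to Y = log X: dY = (mu - sigma^2/2) dt + sigma dB, so Y_t = log(x_0) + (mu - sigma^2/2) t + sigma B_t and hence X_t = x_0 * exp((mu - sigma^2/2) t + sigma B_t).
With mu = 4/5, sigma = sqrt(3), x_0 = 4, this gives:
  X_t = 4 * exp((-7/10) * t + (sqrt(3)) * B_t).
Since sigma*B_t ~ Normal(0, sigma^2 t), E[exp(sigma*B_t)] = exp(sigma^2 t / 2); so E[X_t] = x_0 * exp((mu - sigma^2/2) t) * exp(sigma^2 t / 2) = x_0 * exp(mu t) = 4*exp(4*t/5).
Var(X_t) = E[X_t^2] - (E[X_t])^2 = x_0^2 * exp(2 mu t) * (exp(sigma^2 t) - 1) = 16*(exp(3*t) - 1)*exp(8*t/5).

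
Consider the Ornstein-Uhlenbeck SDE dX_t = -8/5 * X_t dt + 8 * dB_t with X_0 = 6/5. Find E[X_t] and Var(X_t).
E[X_t] = 6*exp(-8*t/5)/5; Var(X_t) = 20 - 20*exp(-16*t/5)

The OU SDE dX = -theta X dt + sigma dB admits the integrating factor exp(theta t): d(exp(theta t) X_t) = sigma exp(theta t) dB_t. Integrating from 0 to t:
  X_t = x_0 * exp(-theta t) + sigma * int_0^t exp(-theta (t-s)) dB_s.
The Itô integral has mean 0 and (by the Itô isometry) variance sigma^2 * int_0^t exp(-2 theta (t - s)) ds = sigma^2 * (1 - exp(-2 theta t)) / (2 theta).
With theta = 8/5, sigma = 8, x_0 = 6/5:
  E[X_t] = 6/5 * exp(-8/5 t) = 6*exp(-8*t/5)/5
  Var(X_t) = (8)^2 * (1 - exp(-2*8/5 t)) / (2 * 8/5) = 20 - 20*exp(-16*t/5).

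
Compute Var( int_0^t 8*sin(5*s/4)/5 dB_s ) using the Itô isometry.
Var = 32*t/25 - 64*sin(5*t/2)/125

The Itô integral of a deterministic integrand f(s) has mean 0 because each increment f(s) * (B_{s+ds} - B_s) has mean 0. By the Itô isometry:
  Var( int_0^t f(s) dB_s ) = E[ (int_0^t f(s) dB_s)^2 ] = int_0^t f(s)^2 ds.
Here f(s) = 8*sin(5*s/4)/5, so f(s)^2 = 64*sin(5*s/4)^2/25. Integrate:
  int_0^t (64*sin(5*s/4)^2/25) ds = 32*t/25 - 64*sin(5*t/2)/125.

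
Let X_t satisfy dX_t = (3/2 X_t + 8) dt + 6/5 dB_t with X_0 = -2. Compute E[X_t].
E[X_t] = 10*exp(3*t/2)/3 - 16/3

Taking expectations and using E[dB_t] = 0, the mean m(t) = E[X_t] satisfies the ODE m'(t) = a m(t) + b with m(0) = x_0. With a = 3/2, b = 8, x_0 = -2, the solution is
  m(t) = x_0 * exp(a t) + (b/a) * (exp(a t) - 1)
       = (-2) * exp((3/2) t) + (8/(3/2)) * (exp((3/2) t) - 1)
       = 10*exp(3*t/2)/3 - 16/3.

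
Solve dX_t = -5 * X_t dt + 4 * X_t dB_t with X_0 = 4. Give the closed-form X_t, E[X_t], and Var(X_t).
X_t = 4 * exp((-13) t + (4) B_t); E[X_t] = 4*exp(-5*t); Var(X_t) = (16*exp(16*t) - 16)*exp(-10*t)

For GBM dX = mu X dt + sigma X dB with X_0 = x_0, apply Itô to Y = log X: dY = (mu - sigma^2/2) dt + sigma dB, so Y_t = log(x_0) + (mu - sigma^2/2) t + sigma B_t and hence X_t = x_0 * exp((mu - sigma^2/2) t + sigma B_t).
With mu = -5, sigma = 4, x_0 = 4, this gives:
  X_t = 4 * exp((-13) * t + (4) * B_t).
Since sigma*B_t ~ Normal(0, sigma^2 t), E[exp(sigma*B_t)] = exp(sigma^2 t / 2); so E[X_t] = x_0 * exp((mu - sigma^2/2) t) * exp(sigma^2 t / 2) = x_0 * exp(mu t) = 4*exp(-5*t).
Var(X_t) = E[X_t^2] - (E[X_t])^2 = x_0^2 * exp(2 mu t) * (exp(sigma^2 t) - 1) = (16*exp(16*t) - 16)*exp(-10*t).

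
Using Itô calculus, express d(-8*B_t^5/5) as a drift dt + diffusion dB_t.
d(-8*B_t^5/5) = (-16*B_t^3) dt + (-8*B_t^4) dB_t

Itô's formula for f(B_t) gives d f(B_t) = f'(B_t) dB_t + (1/2) f''(B_t) dt. Compute derivatives of f(x) = -8*x^5/5:
  f'(x)  = -8*x^4
  f''(x) = -32*x^3
Substitute x = B_t and multiply the f'' term by 1/2:
  drift     = (1/2) * (-32*x^3) evaluated at B_t = -16*B_t^3
  diffusion = (-8*x^4) evaluated at B_t = -8*B_t^4
Therefore d(-8*B_t^5/5) = (-16*B_t^3) dt + (-8*B_t^4) dB_t.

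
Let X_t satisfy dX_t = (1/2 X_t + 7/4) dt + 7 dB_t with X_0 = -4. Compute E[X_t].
E[X_t] = -exp(t/2)/2 - 7/2

Taking expectations and using E[dB_t] = 0, the mean m(t) = E[X_t] satisfies the ODE m'(t) = a m(t) + b with m(0) = x_0. With a = 1/2, b = 7/4, x_0 = -4, the solution is
  m(t) = x_0 * exp(a t) + (b/a) * (exp(a t) - 1)
       = (-4) * exp((1/2) t) + ((7/4)/(1/2)) * (exp((1/2) t) - 1)
       = -exp(t/2)/2 - 7/2.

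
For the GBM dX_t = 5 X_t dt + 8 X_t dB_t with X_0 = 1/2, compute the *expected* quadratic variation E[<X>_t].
E[<X>_t] = 8*exp(74*t)/37 - 8/37

<X>_t = int_0^t (8 * X_s)^2 ds. Taking expectation inside the integral: E[<X>_t] = 8^2 * int_0^t E[X_s^2] ds. For GBM, E[X_s^2] = x_0^2 * exp((2 mu + sigma^2) s). Integrating:
  E[<X>_t] = 8^2 * (1/2)^2 * (exp((2*5 + 8^2) t) - 1) / (2*5 + 8^2)
           = 8^2 * (1/2)^2 * (exp(74 t) - 1) / 74 = 8*exp(74*t)/37 - 8/37.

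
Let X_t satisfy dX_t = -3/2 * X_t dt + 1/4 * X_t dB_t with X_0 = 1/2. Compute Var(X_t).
Var(X_t) = (exp(t/16) - 1)*exp(-3*t)/4

For GBM dX = mu X dt + sigma X dB with X_0 = x_0, apply Itô to Y = log X: dY = (mu - sigma^2/2) dt + sigma dB, so Y_t = log(x_0) + (mu - sigma^2/2) t + sigma B_t and hence X_t = x_0 * exp((mu - sigma^2/2) t + sigma B_t).
With mu = -3/2, sigma = 1/4, x_0 = 1/2, this gives:
  X_t = 1/2 * exp((-49/32) * t + (1/4) * B_t).
Since sigma*B_t ~ Normal(0, sigma^2 t), E[exp(sigma*B_t)] = exp(sigma^2 t / 2); so E[X_t] = x_0 * exp((mu - sigma^2/2) t) * exp(sigma^2 t / 2) = x_0 * exp(mu t) = exp(-3*t/2)/2.
Var(X_t) = E[X_t^2] - (E[X_t])^2 = x_0^2 * exp(2 mu t) * (exp(sigma^2 t) - 1) = (exp(t/16) - 1)*exp(-3*t)/4.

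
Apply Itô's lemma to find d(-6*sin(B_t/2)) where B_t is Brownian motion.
d(-6*sin(B_t/2)) = (3*sin(B_t/2)/4) dt + (-3*cos(B_t/2)) dB_t

Itô's formula for f(B_t) gives d f(B_t) = f'(B_t) dB_t + (1/2) f''(B_t) dt. Compute derivatives of f(x) = -6*sin(x/2):
  f'(x)  = -3*cos(x/2)
  f''(x) = 3*sin(x/2)/2
Substitute x = B_t and multiply the f'' term by 1/2:
  drift     = (1/2) * (3*sin(x/2)/2) evaluated at B_t = 3*sin(B_t/2)/4
  diffusion = (-3*cos(x/2)) evaluated at B_t = -3*cos(B_t/2)
Therefore d(-6*sin(B_t/2)) = (3*sin(B_t/2)/4) dt + (-3*cos(B_t/2)) dB_t.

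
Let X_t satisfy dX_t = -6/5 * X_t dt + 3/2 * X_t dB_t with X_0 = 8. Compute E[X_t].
E[X_t] = 8*exp(-6*t/5)

For GBM dX = mu X dt + sigma X dB with X_0 = x_0, apply Itô to Y = log X: dY = (mu - sigma^2/2) dt + sigma dB, so Y_t = log(x_0) + (mu - sigma^2/2) t + sigma B_t and hence X_t = x_0 * exp((mu - sigma^2/2) t + sigma B_t).
With mu = -6/5, sigma = 3/2, x_0 = 8, this gives:
  X_t = 8 * exp((-93/40) * t + (3/2) * B_t).
Since sigma*B_t ~ Normal(0, sigma^2 t), E[exp(sigma*B_t)] = exp(sigma^2 t / 2); so E[X_t] = x_0 * exp((mu - sigma^2/2) t) * exp(sigma^2 t / 2) = x_0 * exp(mu t) = 8*exp(-6*t/5).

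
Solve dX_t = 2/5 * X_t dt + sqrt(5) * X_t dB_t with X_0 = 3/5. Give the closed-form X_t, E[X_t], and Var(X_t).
X_t = 3/5 * exp((-21/10) t + (sqrt(5)) B_t); E[X_t] = 3*exp(2*t/5)/5; Var(X_t) = 9*(exp(5*t) - 1)*exp(4*t/5)/25

For GBM dX = mu X dt + sigma X dB with X_0 = x_0, apply Itô to Y = log X: dY = (mu - sigma^2/2) dt + sigma dB, so Y_t = log(x_0) + (mu - sigma^2/2) t + sigma B_t and hence X_t = x_0 * exp((mu - sigma^2/2) t + sigma B_t).
With mu = 2/5, sigma = sqrt(5), x_0 = 3/5, this gives:
  X_t = 3/5 * exp((-21/10) * t + (sqrt(5)) * B_t).
Since sigma*B_t ~ Normal(0, sigma^2 t), E[exp(sigma*B_t)] = exp(sigma^2 t / 2); so E[X_t] = x_0 * exp((mu - sigma^2/2) t) * exp(sigma^2 t / 2) = x_0 * exp(mu t) = 3*exp(2*t/5)/5.
Var(X_t) = E[X_t^2] - (E[X_t])^2 = x_0^2 * exp(2 mu t) * (exp(sigma^2 t) - 1) = 9*(exp(5*t) - 1)*exp(4*t/5)/25.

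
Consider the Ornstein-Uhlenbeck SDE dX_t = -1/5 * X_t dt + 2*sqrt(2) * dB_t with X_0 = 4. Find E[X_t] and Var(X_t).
E[X_t] = 4*exp(-t/5); Var(X_t) = 20 - 20*exp(-2*t/5)

The OU SDE dX = -theta X dt + sigma dB admits the integrating factor exp(theta t): d(exp(theta t) X_t) = sigma exp(theta t) dB_t. Integrating from 0 to t:
  X_t = x_0 * exp(-theta t) + sigma * int_0^t exp(-theta (t-s)) dB_s.
The Itô integral has mean 0 and (by the Itô isometry) variance sigma^2 * int_0^t exp(-2 theta (t - s)) ds = sigma^2 * (1 - exp(-2 theta t)) / (2 theta).
With theta = 1/5, sigma = 2*sqrt(2), x_0 = 4:
  E[X_t] = 4 * exp(-1/5 t) = 4*exp(-t/5)
  Var(X_t) = (2*sqrt(2))^2 * (1 - exp(-2*1/5 t)) / (2 * 1/5) = 20 - 20*exp(-2*t/5).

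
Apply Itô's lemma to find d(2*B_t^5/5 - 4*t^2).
d(2*B_t^5/5 - 4*t^2) = (4*B_t^3 - 8*t) dt + (2*B_t^4) dB_t

Itô's formula for f(t, x): d f(t, B_t) = (f_t + (1/2) f_xx) dt + f_x dB_t. Compute partials of f(t, x) = -4*t^2 + 2*x^5/5:
  f_t(t,x)  = -8*t
  f_x(t,x)  = 2*x^4
  f_xx(t,x) = 8*x^3
Assemble drift = f_t + (1/2) f_xx = -8*t + 4*x^3 and diffusion = f_x = 2*x^4. Substituting x = B_t:
  d(2*B_t^5/5 - 4*t^2) = (4*B_t^3 - 8*t) dt + (2*B_t^4) dB_t.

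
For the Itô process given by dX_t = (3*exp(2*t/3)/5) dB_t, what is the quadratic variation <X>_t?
<X>_t = 27*exp(4*t/3)/100 - 27/100

For an Itô process dX_t = a(t) dt + b(t) dB_t, the quadratic variation is <X>_t = int_0^t b(s)^2 ds (the drift term does not contribute). Here b(s) = 3*exp(2*s/3)/5, so
  b(s)^2 = 9*exp(4*s/3)/25.
Integrating from 0 to t:
  <X>_t = int_0^t (9*exp(4*s/3)/25) ds = 27*exp(4*t/3)/100 - 27/100.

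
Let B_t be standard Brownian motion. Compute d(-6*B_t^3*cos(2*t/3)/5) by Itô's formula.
d(-6*B_t^3*cos(2*t/3)/5) = (2*B_t*(2*B_t^2*sin(2*t/3) - 9*cos(2*t/3))/5) dt + (-18*B_t^2*cos(2*t/3)/5) dB_t

Itô's formula for f(t, x): d f(t, B_t) = (f_t + (1/2) f_xx) dt + f_x dB_t. Compute partials of f(t, x) = -6*x^3*cos(2*t/3)/5:
  f_t(t,x)  = 4*x^3*sin(2*t/3)/5
  f_x(t,x)  = -18*x^2*cos(2*t/3)/5
  f_xx(t,x) = -36*x*cos(2*t/3)/5
Assemble drift = f_t + (1/2) f_xx = 2*x*(2*x^2*sin(2*t/3) - 9*cos(2*t/3))/5 and diffusion = f_x = -18*x^2*cos(2*t/3)/5. Substituting x = B_t:
  d(-6*B_t^3*cos(2*t/3)/5) = (2*B_t*(2*B_t^2*sin(2*t/3) - 9*cos(2*t/3))/5) dt + (-18*B_t^2*cos(2*t/3)/5) dB_t.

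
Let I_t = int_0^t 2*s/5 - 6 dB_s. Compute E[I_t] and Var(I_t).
E[I_t] = 0; Var(I_t) = 4*t*(t^2 - 45*t + 675)/75

The Itô integral of a deterministic integrand f(s) has mean 0 because each increment f(s) * (B_{s+ds} - B_s) has mean 0. By the Itô isometry:
  Var( int_0^t f(s) dB_s ) = E[ (int_0^t f(s) dB_s)^2 ] = int_0^t f(s)^2 ds.
Here f(s) = 2*s/5 - 6, so f(s)^2 = 4*(s - 15)^2/25. Integrate:
  int_0^t (4*(s - 15)^2/25) ds = 4*t*(t^2 - 45*t + 675)/75.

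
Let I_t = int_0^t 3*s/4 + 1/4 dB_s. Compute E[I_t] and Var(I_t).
E[I_t] = 0; Var(I_t) = t*(3*t^2 + 3*t + 1)/16

The Itô integral of a deterministic integrand f(s) has mean 0 because each increment f(s) * (B_{s+ds} - B_s) has mean 0. By the Itô isometry:
  Var( int_0^t f(s) dB_s ) = E[ (int_0^t f(s) dB_s)^2 ] = int_0^t f(s)^2 ds.
Here f(s) = 3*s/4 + 1/4, so f(s)^2 = (3*s + 1)^2/16. Integrate:
  int_0^t ((3*s + 1)^2/16) ds = t*(3*t^2 + 3*t + 1)/16.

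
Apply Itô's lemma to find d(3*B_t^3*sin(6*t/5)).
d(3*B_t^3*sin(6*t/5)) = (9*B_t*(2*B_t^2*cos(6*t/5)/5 + sin(6*t/5))) dt + (9*B_t^2*sin(6*t/5)) dB_t

Itô's formula for f(t, x): d f(t, B_t) = (f_t + (1/2) f_xx) dt + f_x dB_t. Compute partials of f(t, x) = 3*x^3*sin(6*t/5):
  f_t(t,x)  = 18*x^3*cos(6*t/5)/5
  f_x(t,x)  = 9*x^2*sin(6*t/5)
  f_xx(t,x) = 18*x*sin(6*t/5)
Assemble drift = f_t + (1/2) f_xx = 9*x*(2*x^2*cos(6*t/5)/5 + sin(6*t/5)) and diffusion = f_x = 9*x^2*sin(6*t/5). Substituting x = B_t:
  d(3*B_t^3*sin(6*t/5)) = (9*B_t*(2*B_t^2*cos(6*t/5)/5 + sin(6*t/5))) dt + (9*B_t^2*sin(6*t/5)) dB_t.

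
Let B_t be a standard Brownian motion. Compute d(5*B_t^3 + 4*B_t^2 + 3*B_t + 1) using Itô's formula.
d(5*B_t^3 + 4*B_t^2 + 3*B_t + 1) = (15*B_t + 4) dt + (15*B_t^2 + 8*B_t + 3) dB_t

Itô's formula for f(B_t) gives d f(B_t) = f'(B_t) dB_t + (1/2) f''(B_t) dt. Compute derivatives of f(x) = 5*x^3 + 4*x^2 + 3*x + 1:
  f'(x)  = 15*x^2 + 8*x + 3
  f''(x) = 30*x + 8
Substitute x = B_t and multiply the f'' term by 1/2:
  drift     = (1/2) * (30*x + 8) evaluated at B_t = 15*B_t + 4
  diffusion = (15*x^2 + 8*x + 3) evaluated at B_t = 15*B_t^2 + 8*B_t + 3
Therefore d(5*B_t^3 + 4*B_t^2 + 3*B_t + 1) = (15*B_t + 4) dt + (15*B_t^2 + 8*B_t + 3) dB_t.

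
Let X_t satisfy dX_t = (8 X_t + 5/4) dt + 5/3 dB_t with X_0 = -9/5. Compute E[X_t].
E[X_t] = -263*exp(8*t)/160 - 5/32

Taking expectations and using E[dB_t] = 0, the mean m(t) = E[X_t] satisfies the ODE m'(t) = a m(t) + b with m(0) = x_0. With a = 8, b = 5/4, x_0 = -9/5, the solution is
  m(t) = x_0 * exp(a t) + (b/a) * (exp(a t) - 1)
       = (-9/5) * exp(8 t) + ((5/4)/8) * (exp(8 t) - 1)
       = -263*exp(8*t)/160 - 5/32.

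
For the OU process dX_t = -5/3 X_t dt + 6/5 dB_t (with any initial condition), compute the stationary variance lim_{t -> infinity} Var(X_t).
lim Var(X_t) = 54/125

The OU SDE dX = -theta X dt + sigma dB admits the integrating factor exp(theta t): d(exp(theta t) X_t) = sigma exp(theta t) dB_t. Integrating from 0 to t gives X_t = x_0 * exp(-theta t) + sigma * int_0^t exp(-theta (t-s)) dB_s for any initial x_0. The Itô integral has variance (by the Itô isometry) sigma^2 * int_0^t exp(-2 theta (t - s)) ds = sigma^2 * (1 - exp(-2 theta t)) / (2 theta), independent of x_0.
With theta = 5/3, sigma = 6/5:
  Var(X_t) = (6/5)^2 * (1 - exp(-2*5/3 t)) / (2 * 5/3) = 54/125 - 54*exp(-10*t/3)/125.
As t -> infinity, exp(-2*5/3 t) -> 0, so the stationary variance is sigma^2 / (2 theta) = 54/125.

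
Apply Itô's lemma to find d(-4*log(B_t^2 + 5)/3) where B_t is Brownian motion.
d(-4*log(B_t^2 + 5)/3) = (4*(B_t^2 - 5)/(3*(B_t^2 + 5)^2)) dt + (-8*B_t/(3*B_t^2 + 15)) dB_t

Itô's formula for f(B_t) gives d f(B_t) = f'(B_t) dB_t + (1/2) f''(B_t) dt. Compute derivatives of f(x) = -4*log(x^2 + 5)/3:
  f'(x)  = -8*x/(3*x^2 + 15)
  f''(x) = 8*(x^2 - 5)/(3*(x^2 + 5)^2)
Substitute x = B_t and multiply the f'' term by 1/2:
  drift     = (1/2) * (8*(x^2 - 5)/(3*(x^2 + 5)^2)) evaluated at B_t = 4*(B_t^2 - 5)/(3*(B_t^2 + 5)^2)
  diffusion = (-8*x/(3*x^2 + 15)) evaluated at B_t = -8*B_t/(3*B_t^2 + 15)
Therefore d(-4*log(B_t^2 + 5)/3) = (4*(B_t^2 - 5)/(3*(B_t^2 + 5)^2)) dt + (-8*B_t/(3*B_t^2 + 15)) dB_t.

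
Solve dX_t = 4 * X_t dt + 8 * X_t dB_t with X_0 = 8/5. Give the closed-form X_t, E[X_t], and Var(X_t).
X_t = 8/5 * exp((-28) t + (8) B_t); E[X_t] = 8*exp(4*t)/5; Var(X_t) = 64*(exp(64*t) - 1)*exp(8*t)/25

For GBM dX = mu X dt + sigma X dB with X_0 = x_0, apply Itô to Y = log X: dY = (mu - sigma^2/2) dt + sigma dB, so Y_t = log(x_0) + (mu - sigma^2/2) t + sigma B_t and hence X_t = x_0 * exp((mu - sigma^2/2) t + sigma B_t).
With mu = 4, sigma = 8, x_0 = 8/5, this gives:
  X_t = 8/5 * exp((-28) * t + (8) * B_t).
Since sigma*B_t ~ Normal(0, sigma^2 t), E[exp(sigma*B_t)] = exp(sigma^2 t / 2); so E[X_t] = x_0 * exp((mu - sigma^2/2) t) * exp(sigma^2 t / 2) = x_0 * exp(mu t) = 8*exp(4*t)/5.
Var(X_t) = E[X_t^2] - (E[X_t])^2 = x_0^2 * exp(2 mu t) * (exp(sigma^2 t) - 1) = 64*(exp(64*t) - 1)*exp(8*t)/25.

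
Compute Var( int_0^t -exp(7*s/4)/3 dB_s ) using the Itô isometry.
Var = 2*exp(7*t/2)/63 - 2/63

The Itô integral of a deterministic integrand f(s) has mean 0 because each increment f(s) * (B_{s+ds} - B_s) has mean 0. By the Itô isometry:
  Var( int_0^t f(s) dB_s ) = E[ (int_0^t f(s) dB_s)^2 ] = int_0^t f(s)^2 ds.
Here f(s) = -exp(7*s/4)/3, so f(s)^2 = exp(7*s/2)/9. Integrate:
  int_0^t (exp(7*s/2)/9) ds = 2*exp(7*t/2)/63 - 2/63.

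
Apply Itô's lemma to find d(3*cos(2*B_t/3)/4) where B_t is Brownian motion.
d(3*cos(2*B_t/3)/4) = (-cos(2*B_t/3)/6) dt + (-sin(2*B_t/3)/2) dB_t

Itô's formula for f(B_t) gives d f(B_t) = f'(B_t) dB_t + (1/2) f''(B_t) dt. Compute derivatives of f(x) = 3*cos(2*x/3)/4:
  f'(x)  = -sin(2*x/3)/2
  f''(x) = -cos(2*x/3)/3
Substitute x = B_t and multiply the f'' term by 1/2:
  drift     = (1/2) * (-cos(2*x/3)/3) evaluated at B_t = -cos(2*B_t/3)/6
  diffusion = (-sin(2*x/3)/2) evaluated at B_t = -sin(2*B_t/3)/2
Therefore d(3*cos(2*B_t/3)/4) = (-cos(2*B_t/3)/6) dt + (-sin(2*B_t/3)/2) dB_t.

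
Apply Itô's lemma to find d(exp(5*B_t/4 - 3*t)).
d(exp(5*B_t/4 - 3*t)) = (-71*exp(5*B_t/4 - 3*t)/32) dt + (5*exp(5*B_t/4 - 3*t)/4) dB_t

Itô's formula for f(t, x): d f(t, B_t) = (f_t + (1/2) f_xx) dt + f_x dB_t. Compute partials of f(t, x) = exp(-3*t + 5*x/4):
  f_t(t,x)  = -3*exp(-3*t + 5*x/4)
  f_x(t,x)  = 5*exp(-3*t + 5*x/4)/4
  f_xx(t,x) = 25*exp(-3*t + 5*x/4)/16
Assemble drift = f_t + (1/2) f_xx = -71*exp(-3*t + 5*x/4)/32 and diffusion = f_x = 5*exp(-3*t + 5*x/4)/4. Substituting x = B_t:
  d(exp(5*B_t/4 - 3*t)) = (-71*exp(5*B_t/4 - 3*t)/32) dt + (5*exp(5*B_t/4 - 3*t)/4) dB_t.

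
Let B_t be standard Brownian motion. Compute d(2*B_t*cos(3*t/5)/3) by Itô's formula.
d(2*B_t*cos(3*t/5)/3) = (-2*B_t*sin(3*t/5)/5) dt + (2*cos(3*t/5)/3) dB_t

Itô's formula for f(t, x): d f(t, B_t) = (f_t + (1/2) f_xx) dt + f_x dB_t. Compute partials of f(t, x) = 2*x*cos(3*t/5)/3:
  f_t(t,x)  = -2*x*sin(3*t/5)/5
  f_x(t,x)  = 2*cos(3*t/5)/3
  f_xx(t,x) = 0
Assemble drift = f_t + (1/2) f_xx = -2*x*sin(3*t/5)/5 and diffusion = f_x = 2*cos(3*t/5)/3. Substituting x = B_t:
  d(2*B_t*cos(3*t/5)/3) = (-2*B_t*sin(3*t/5)/5) dt + (2*cos(3*t/5)/3) dB_t.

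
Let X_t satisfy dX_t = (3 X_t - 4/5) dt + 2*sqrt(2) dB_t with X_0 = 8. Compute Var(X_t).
Var(X_t) = 4*exp(6*t)/3 - 4/3

The variance V(t) = Var(X_t) satisfies V'(t) = 2 a V(t) + c^2 with V(0) = 0 (drift coefficient is linear in X, diffusion is constant). With a = 3, c = 2*sqrt(2), the solution is
  V(t) = (c^2 / (2 a)) * (exp(2 a t) - 1)
       = ((2*sqrt(2))^2 / (2*3)) * (exp(6 t) - 1)
       = 4*exp(6*t)/3 - 4/3.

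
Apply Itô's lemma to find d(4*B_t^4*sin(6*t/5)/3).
d(4*B_t^4*sin(6*t/5)/3) = (8*B_t^2*(B_t^2*cos(6*t/5) + 5*sin(6*t/5))/5) dt + (16*B_t^3*sin(6*t/5)/3) dB_t

Itô's formula for f(t, x): d f(t, B_t) = (f_t + (1/2) f_xx) dt + f_x dB_t. Compute partials of f(t, x) = 4*x^4*sin(6*t/5)/3:
  f_t(t,x)  = 8*x^4*cos(6*t/5)/5
  f_x(t,x)  = 16*x^3*sin(6*t/5)/3
  f_xx(t,x) = 16*x^2*sin(6*t/5)
Assemble drift = f_t + (1/2) f_xx = 8*x^2*(x^2*cos(6*t/5) + 5*sin(6*t/5))/5 and diffusion = f_x = 16*x^3*sin(6*t/5)/3. Substituting x = B_t:
  d(4*B_t^4*sin(6*t/5)/3) = (8*B_t^2*(B_t^2*cos(6*t/5) + 5*sin(6*t/5))/5) dt + (16*B_t^3*sin(6*t/5)/3) dB_t.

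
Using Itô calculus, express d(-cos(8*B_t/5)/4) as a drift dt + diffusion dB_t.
d(-cos(8*B_t/5)/4) = (8*cos(8*B_t/5)/25) dt + (2*sin(8*B_t/5)/5) dB_t

Itô's formula for f(B_t) gives d f(B_t) = f'(B_t) dB_t + (1/2) f''(B_t) dt. Compute derivatives of f(x) = -cos(8*x/5)/4:
  f'(x)  = 2*sin(8*x/5)/5
  f''(x) = 16*cos(8*x/5)/25
Substitute x = B_t and multiply the f'' term by 1/2:
  drift     = (1/2) * (16*cos(8*x/5)/25) evaluated at B_t = 8*cos(8*B_t/5)/25
  diffusion = (2*sin(8*x/5)/5) evaluated at B_t = 2*sin(8*B_t/5)/5
Therefore d(-cos(8*B_t/5)/4) = (8*cos(8*B_t/5)/25) dt + (2*sin(8*B_t/5)/5) dB_t.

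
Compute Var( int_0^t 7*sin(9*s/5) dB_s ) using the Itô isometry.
Var = 49*t/2 - 245*sin(18*t/5)/36

The Itô integral of a deterministic integrand f(s) has mean 0 because each increment f(s) * (B_{s+ds} - B_s) has mean 0. By the Itô isometry:
  Var( int_0^t f(s) dB_s ) = E[ (int_0^t f(s) dB_s)^2 ] = int_0^t f(s)^2 ds.
Here f(s) = 7*sin(9*s/5), so f(s)^2 = 49*sin(9*s/5)^2. Integrate:
  int_0^t (49*sin(9*s/5)^2) ds = 49*t/2 - 245*sin(18*t/5)/36.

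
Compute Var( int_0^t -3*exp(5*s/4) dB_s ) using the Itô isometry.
Var = 18*exp(5*t/2)/5 - 18/5

The Itô integral of a deterministic integrand f(s) has mean 0 because each increment f(s) * (B_{s+ds} - B_s) has mean 0. By the Itô isometry:
  Var( int_0^t f(s) dB_s ) = E[ (int_0^t f(s) dB_s)^2 ] = int_0^t f(s)^2 ds.
Here f(s) = -3*exp(5*s/4), so f(s)^2 = 9*exp(5*s/2). Integrate:
  int_0^t (9*exp(5*s/2)) ds = 18*exp(5*t/2)/5 - 18/5.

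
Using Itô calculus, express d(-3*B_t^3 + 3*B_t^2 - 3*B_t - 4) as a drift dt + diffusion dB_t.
d(-3*B_t^3 + 3*B_t^2 - 3*B_t - 4) = (3 - 9*B_t) dt + (-9*B_t^2 + 6*B_t - 3) dB_t

Itô's formula for f(B_t) gives d f(B_t) = f'(B_t) dB_t + (1/2) f''(B_t) dt. Compute derivatives of f(x) = -3*x^3 + 3*x^2 - 3*x - 4:
  f'(x)  = -9*x^2 + 6*x - 3
  f''(x) = 6 - 18*x
Substitute x = B_t and multiply the f'' term by 1/2:
  drift     = (1/2) * (6 - 18*x) evaluated at B_t = 3 - 9*B_t
  diffusion = (-9*x^2 + 6*x - 3) evaluated at B_t = -9*B_t^2 + 6*B_t - 3
Therefore d(-3*B_t^3 + 3*B_t^2 - 3*B_t - 4) = (3 - 9*B_t) dt + (-9*B_t^2 + 6*B_t - 3) dB_t.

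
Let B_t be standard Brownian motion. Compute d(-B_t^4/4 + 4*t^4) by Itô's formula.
d(-B_t^4/4 + 4*t^4) = (-3*B_t^2/2 + 16*t^3) dt + (-B_t^3) dB_t

Itô's formula for f(t, x): d f(t, B_t) = (f_t + (1/2) f_xx) dt + f_x dB_t. Compute partials of f(t, x) = 4*t^4 - x^4/4:
  f_t(t,x)  = 16*t^3
  f_x(t,x)  = -x^3
  f_xx(t,x) = -3*x^2
Assemble drift = f_t + (1/2) f_xx = 16*t^3 - 3*x^2/2 and diffusion = f_x = -x^3. Substituting x = B_t:
  d(-B_t^4/4 + 4*t^4) = (-3*B_t^2/2 + 16*t^3) dt + (-B_t^3) dB_t.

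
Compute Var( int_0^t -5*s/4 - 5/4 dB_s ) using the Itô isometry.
Var = 25*t*(t^2 + 3*t + 3)/48

The Itô integral of a deterministic integrand f(s) has mean 0 because each increment f(s) * (B_{s+ds} - B_s) has mean 0. By the Itô isometry:
  Var( int_0^t f(s) dB_s ) = E[ (int_0^t f(s) dB_s)^2 ] = int_0^t f(s)^2 ds.
Here f(s) = -5*s/4 - 5/4, so f(s)^2 = 25*(s + 1)^2/16. Integrate:
  int_0^t (25*(s + 1)^2/16) ds = 25*t*(t^2 + 3*t + 3)/48.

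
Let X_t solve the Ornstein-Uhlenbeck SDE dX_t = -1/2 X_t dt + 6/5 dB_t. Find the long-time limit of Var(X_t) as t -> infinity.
lim Var(X_t) = 36/25

The OU SDE dX = -theta X dt + sigma dB admits the integrating factor exp(theta t): d(exp(theta t) X_t) = sigma exp(theta t) dB_t. Integrating from 0 to t gives X_t = x_0 * exp(-theta t) + sigma * int_0^t exp(-theta (t-s)) dB_s for any initial x_0. The Itô integral has variance (by the Itô isometry) sigma^2 * int_0^t exp(-2 theta (t - s)) ds = sigma^2 * (1 - exp(-2 theta t)) / (2 theta), independent of x_0.
With theta = 1/2, sigma = 6/5:
  Var(X_t) = (6/5)^2 * (1 - exp(-2*1/2 t)) / (2 * 1/2) = 36/25 - 36*exp(-t)/25.
As t -> infinity, exp(-2*1/2 t) -> 0, so the stationary variance is sigma^2 / (2 theta) = 36/25.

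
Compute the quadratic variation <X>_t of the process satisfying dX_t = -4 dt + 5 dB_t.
<X>_t = 25*t

For an Itô process dX_t = a(t) dt + b(t) dB_t, the quadratic variation is <X>_t = int_0^t b(s)^2 ds (the drift term does not contribute). Here b(s) = 5, so
  b(s)^2 = 25.
Integrating from 0 to t:
  <X>_t = int_0^t (25) ds = 25*t.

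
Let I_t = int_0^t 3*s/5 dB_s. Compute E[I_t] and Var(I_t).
E[I_t] = 0; Var(I_t) = 3*t^3/25

The Itô integral of a deterministic integrand f(s) has mean 0 because each increment f(s) * (B_{s+ds} - B_s) has mean 0. By the Itô isometry:
  Var( int_0^t f(s) dB_s ) = E[ (int_0^t f(s) dB_s)^2 ] = int_0^t f(s)^2 ds.
Here f(s) = 3*s/5, so f(s)^2 = 9*s^2/25. Integrate:
  int_0^t (9*s^2/25) ds = 3*t^3/25.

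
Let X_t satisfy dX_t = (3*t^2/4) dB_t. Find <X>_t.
<X>_t = 9*t^5/80

For an Itô process dX_t = a(t) dt + b(t) dB_t, the quadratic variation is <X>_t = int_0^t b(s)^2 ds (the drift term does not contribute). Here b(s) = 3*s^2/4, so
  b(s)^2 = 9*s^4/16.
Integrating from 0 to t:
  <X>_t = int_0^t (9*s^4/16) ds = 9*t^5/80.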